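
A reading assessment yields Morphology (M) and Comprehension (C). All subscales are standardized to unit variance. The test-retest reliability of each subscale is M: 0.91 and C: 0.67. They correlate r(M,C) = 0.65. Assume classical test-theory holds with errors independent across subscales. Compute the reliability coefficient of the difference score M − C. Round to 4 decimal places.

0.4000

Var(M−C) = 1 + 1 − 2·0.65 = 2 − 1.3 = 0.7.
Under uncorrelated errors the observed covariances equal the true-score covariances, so only the own-variance terms attenuate.
True-score variance = [0.91 + 0.67] − 1.3 = 1.58 − 1.3 = 0.28.
Reliability = 0.28 / 0.7 = 0.4000.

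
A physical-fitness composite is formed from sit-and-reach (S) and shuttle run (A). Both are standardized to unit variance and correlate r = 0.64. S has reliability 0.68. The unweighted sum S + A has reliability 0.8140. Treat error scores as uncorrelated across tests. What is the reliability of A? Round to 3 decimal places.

0.710

Var(S+A) = 2 + 2·0.64 = 3.280.
True-score variance = ρ_S + ρ_A + 2·0.64, so 0.8140 = (0.68 + ρ_A + 1.28) / 3.280.
ρ_A = 0.8140·3.280 − 0.68 − 1.28 = 0.710.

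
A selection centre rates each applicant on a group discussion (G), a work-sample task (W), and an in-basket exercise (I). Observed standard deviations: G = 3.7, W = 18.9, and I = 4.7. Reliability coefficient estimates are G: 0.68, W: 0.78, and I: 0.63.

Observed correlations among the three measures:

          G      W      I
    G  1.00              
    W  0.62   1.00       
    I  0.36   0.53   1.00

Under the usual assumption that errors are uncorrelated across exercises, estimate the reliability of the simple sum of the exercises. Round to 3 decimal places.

Var(G+W+I) = 3.7² + 18.9² + 4.7² + 2·[3.7·18.9·0.62 + 3.7·4.7·0.36 + 18.9·4.7·0.53] = 392.99 + 193.394 = 586.384.
With uncorrelated errors the cross-covariances are all true-score covariance, so they carry over unchanged; only the diagonal terms shrink to ρᵢσᵢ².
True-score variance = [3.7²·0.68 + 18.9²·0.78 + 4.7²·0.63] + 193.394 = 301.85 + 193.394 = 495.243.
Reliability = 495.243 / 586.384 = 0.845.

0.845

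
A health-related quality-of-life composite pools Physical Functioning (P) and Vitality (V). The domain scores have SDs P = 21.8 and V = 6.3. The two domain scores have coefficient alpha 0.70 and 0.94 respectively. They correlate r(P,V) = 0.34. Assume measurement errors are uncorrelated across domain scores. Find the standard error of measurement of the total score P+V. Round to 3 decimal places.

Var(total) = 514.93 + 93.3912 = 608.321.
True-score variance = 369.977 + 93.3912 = 463.368, so reliability = 0.7617.
Error variance = 608.321 − 463.368 = 144.953; SEM = √144.953 = 12.040.

12.040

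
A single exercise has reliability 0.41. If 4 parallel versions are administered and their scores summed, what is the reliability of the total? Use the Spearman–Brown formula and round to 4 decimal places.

0.7354

ρ_k = kρ / (1 + (k−1)ρ) = 4·0.41 / (1 + 3·0.41) = 1.640 / 2.230 = 0.7354.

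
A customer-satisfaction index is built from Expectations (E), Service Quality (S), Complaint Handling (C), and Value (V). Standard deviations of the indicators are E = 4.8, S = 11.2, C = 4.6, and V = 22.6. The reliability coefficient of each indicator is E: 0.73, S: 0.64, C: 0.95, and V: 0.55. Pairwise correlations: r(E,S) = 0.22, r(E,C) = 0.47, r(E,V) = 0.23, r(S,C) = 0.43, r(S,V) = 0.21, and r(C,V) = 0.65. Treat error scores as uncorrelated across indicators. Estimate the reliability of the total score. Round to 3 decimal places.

0.734

Var(E+S+C+V) = 4.8² + 11.2² + 4.6² + 22.6² + 2·[4.8·11.2·0.22 + 4.8·4.6·0.47 + 4.8·22.6·0.23 + 11.2·4.6·0.43 + 11.2·22.6·0.21 + 4.6·22.6·0.65] = 680.4 + 380.076 = 1060.48.
Because errors are independent across components, Cov(Tᵢ,Tⱼ) = Cov(Xᵢ,Xⱼ); the off-diagonal part of the true-score variance is the same as above.
True-score variance = [4.8²·0.73 + 11.2²·0.64 + 4.6²·0.95 + 22.6²·0.55] + 380.076 = 398.121 + 380.076 = 778.197.
Reliability = 778.197 / 1060.48 = 0.734.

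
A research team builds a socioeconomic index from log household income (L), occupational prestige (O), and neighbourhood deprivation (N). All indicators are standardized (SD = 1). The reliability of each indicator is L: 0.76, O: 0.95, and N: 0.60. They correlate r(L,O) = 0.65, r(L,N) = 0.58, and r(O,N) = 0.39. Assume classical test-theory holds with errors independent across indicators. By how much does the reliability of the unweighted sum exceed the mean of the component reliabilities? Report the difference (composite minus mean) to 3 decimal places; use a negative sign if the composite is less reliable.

0.119

Var(sum) = 3 + 3.24 = 6.24; true-score variance = 2.31 + 3.24 = 5.55; composite reliability = 0.8894.
Mean component reliability = 0.7700.
Difference = 0.8894 − 0.7700 = 0.119.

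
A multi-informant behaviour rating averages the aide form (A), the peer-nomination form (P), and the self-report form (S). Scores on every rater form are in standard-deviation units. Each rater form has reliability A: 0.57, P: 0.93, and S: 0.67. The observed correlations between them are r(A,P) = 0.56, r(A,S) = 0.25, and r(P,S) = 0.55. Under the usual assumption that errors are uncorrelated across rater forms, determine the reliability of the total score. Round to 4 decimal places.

0.8549

Var(A+P+S) = 3 + 2·[0.56 + 0.25 + 0.55] = 3 + 2.72 = 5.72.
Under uncorrelated errors the observed covariances equal the true-score covariances, so only the own-variance terms attenuate.
True-score variance = [0.57 + 0.93 + 0.67] + 2.72 = 2.17 + 2.72 = 4.89.
Reliability = 4.89 / 5.72 = 0.8549.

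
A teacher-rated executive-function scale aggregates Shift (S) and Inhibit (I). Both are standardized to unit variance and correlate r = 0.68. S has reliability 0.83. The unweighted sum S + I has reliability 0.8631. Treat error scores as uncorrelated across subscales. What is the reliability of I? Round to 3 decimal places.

Var(S+I) = 2 + 2·0.68 = 3.360.
True-score variance = ρ_S + ρ_I + 2·0.68, so 0.8631 = (0.83 + ρ_I + 1.36) / 3.360.
ρ_I = 0.8631·3.360 − 0.83 − 1.36 = 0.710.

0.710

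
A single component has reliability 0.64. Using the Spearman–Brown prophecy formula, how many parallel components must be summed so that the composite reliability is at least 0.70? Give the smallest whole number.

k ≥ ρ*(1−ρ₁)/(ρ₁(1−ρ*)) = 0.70·0.36 / (0.64·0.30) = 1.312.
Smallest integer k = 2.

2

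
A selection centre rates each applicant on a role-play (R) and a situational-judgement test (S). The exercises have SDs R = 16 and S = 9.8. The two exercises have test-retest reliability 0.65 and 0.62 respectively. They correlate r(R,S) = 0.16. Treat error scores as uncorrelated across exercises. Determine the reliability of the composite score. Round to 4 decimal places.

Var(R+S) = 16² + 9.8² + 2·[16·9.8·0.16] = 352.04 + 50.176 = 402.216.
Because errors are independent across components, Cov(Tᵢ,Tⱼ) = Cov(Xᵢ,Xⱼ); the off-diagonal part of the true-score variance is the same as above.
True-score variance = [16²·0.65 + 9.8²·0.62] + 50.176 = 225.945 + 50.176 = 276.121.
Reliability = 276.121 / 402.216 = 0.6865.

0.6865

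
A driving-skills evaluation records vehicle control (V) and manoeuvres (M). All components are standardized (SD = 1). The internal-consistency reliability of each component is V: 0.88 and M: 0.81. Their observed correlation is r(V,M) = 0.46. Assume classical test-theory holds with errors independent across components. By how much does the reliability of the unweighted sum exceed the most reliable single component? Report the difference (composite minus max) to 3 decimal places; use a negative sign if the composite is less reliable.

0.014

Var(sum) = 2 + 0.92 = 2.92; true-score variance = 1.69 + 0.92 = 2.61; composite reliability = 0.8938.
Max component reliability = 0.8800.
Difference = 0.8938 − 0.8800 = 0.014.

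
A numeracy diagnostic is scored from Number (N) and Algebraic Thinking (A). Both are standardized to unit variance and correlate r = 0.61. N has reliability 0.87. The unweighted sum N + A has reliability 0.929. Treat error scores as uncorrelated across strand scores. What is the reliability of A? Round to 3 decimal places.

0.901

Var(N+A) = 2 + 2·0.61 = 3.220.
True-score variance = ρ_N + ρ_A + 2·0.61, so 0.929 = (0.87 + ρ_A + 1.22) / 3.220.
ρ_A = 0.929·3.220 − 0.87 − 1.22 = 0.901.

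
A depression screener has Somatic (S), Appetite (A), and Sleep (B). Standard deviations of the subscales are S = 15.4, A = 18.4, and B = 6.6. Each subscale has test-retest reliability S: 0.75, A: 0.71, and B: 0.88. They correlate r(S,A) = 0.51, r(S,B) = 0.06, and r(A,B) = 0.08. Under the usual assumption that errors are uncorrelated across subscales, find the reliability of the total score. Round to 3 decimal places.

Var(S+A+B) = 15.4² + 18.4² + 6.6² + 2·[15.4·18.4·0.51 + 15.4·6.6·0.06 + 18.4·6.6·0.08] = 619.28 + 320.654 = 939.934.
Under uncorrelated errors the observed covariances equal the true-score covariances, so only the own-variance terms attenuate.
True-score variance = [15.4²·0.75 + 18.4²·0.71 + 6.6²·0.88] + 320.654 = 456.58 + 320.654 = 777.235.
Reliability = 777.235 / 939.934 = 0.827.

0.827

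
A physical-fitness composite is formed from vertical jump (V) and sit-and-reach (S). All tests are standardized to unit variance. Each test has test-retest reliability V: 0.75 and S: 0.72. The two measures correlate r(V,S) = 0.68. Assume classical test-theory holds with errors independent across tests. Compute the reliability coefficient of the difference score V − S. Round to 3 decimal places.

0.172

Var(V−S) = 1 + 1 − 2·0.68 = 2 − 1.36 = 0.64.
With uncorrelated errors the cross-covariances are all true-score covariance, so they carry over unchanged; only the diagonal terms shrink to ρᵢσᵢ².
True-score variance = [0.75 + 0.72] − 1.36 = 1.47 − 1.36 = 0.11.
Reliability = 0.11 / 0.64 = 0.172.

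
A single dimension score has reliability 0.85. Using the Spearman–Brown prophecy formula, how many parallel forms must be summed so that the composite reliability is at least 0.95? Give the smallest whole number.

k ≥ ρ*(1−ρ₁)/(ρ₁(1−ρ*)) = 0.95·0.15 / (0.85·0.05) = 3.353.
Smallest integer k = 4.

4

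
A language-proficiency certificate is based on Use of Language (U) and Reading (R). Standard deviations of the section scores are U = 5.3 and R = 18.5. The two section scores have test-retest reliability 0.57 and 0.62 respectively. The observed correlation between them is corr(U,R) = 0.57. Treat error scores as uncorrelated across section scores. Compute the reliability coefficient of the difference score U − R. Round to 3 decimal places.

0.450

Var(U−R) = 5.3² + 18.5² − 2·5.3·18.5·0.57 = 370.34 − 111.777 = 258.563.
Under uncorrelated errors the observed covariances equal the true-score covariances, so only the own-variance terms attenuate.
True-score variance = [5.3²·0.57 + 18.5²·0.62] − 111.777 = 228.206 − 111.777 = 116.429.
Reliability = 116.429 / 258.563 = 0.450.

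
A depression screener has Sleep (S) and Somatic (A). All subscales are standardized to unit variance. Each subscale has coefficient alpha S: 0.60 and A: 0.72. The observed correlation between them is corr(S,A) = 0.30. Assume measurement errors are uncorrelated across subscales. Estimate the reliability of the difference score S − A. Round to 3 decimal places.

Var(S−A) = 1 + 1 − 2·0.30 = 2 − 0.6 = 1.4.
Under uncorrelated errors the observed covariances equal the true-score covariances, so only the own-variance terms attenuate.
True-score variance = [0.60 + 0.72] − 0.6 = 1.32 − 0.6 = 0.72.
Reliability = 0.72 / 1.4 = 0.514.

0.514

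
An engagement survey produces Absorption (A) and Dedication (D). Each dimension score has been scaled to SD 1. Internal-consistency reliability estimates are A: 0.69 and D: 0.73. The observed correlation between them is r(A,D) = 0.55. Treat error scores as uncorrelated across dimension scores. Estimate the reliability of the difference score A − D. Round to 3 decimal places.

Var(A−D) = 1 + 1 − 2·0.55 = 2 − 1.1 = 0.9.
With uncorrelated errors the cross-covariances are all true-score covariance, so they carry over unchanged; only the diagonal terms shrink to ρᵢσᵢ².
True-score variance = [0.69 + 0.73] − 1.1 = 1.42 − 1.1 = 0.32.
Reliability = 0.32 / 0.9 = 0.356.

0.356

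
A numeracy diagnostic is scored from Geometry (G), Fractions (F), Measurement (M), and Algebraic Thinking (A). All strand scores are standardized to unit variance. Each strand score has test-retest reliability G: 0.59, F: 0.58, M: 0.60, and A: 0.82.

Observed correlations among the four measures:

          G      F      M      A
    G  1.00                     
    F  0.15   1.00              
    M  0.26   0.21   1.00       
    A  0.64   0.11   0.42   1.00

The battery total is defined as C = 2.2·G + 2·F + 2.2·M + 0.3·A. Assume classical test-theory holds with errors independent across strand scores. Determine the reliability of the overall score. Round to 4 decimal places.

Var(C) = 2.2² + 2² + 2.2² + 0.3² + 2·[4.4·0.15 + 4.84·0.26 + 0.66·0.64 + 4.4·0.21 + 0.6·0.11 + 0.66·0.42] = 13.77 + 7.216 = 20.986.
Under uncorrelated errors the observed covariances equal the true-score covariances, so only the own-variance terms attenuate.
True-score variance = [2.2²·0.59 + 2²·0.58 + 2.2²·0.60 + 0.3²·0.82] + 7.216 = 8.1534 + 7.216 = 15.3694.
Reliability = 15.3694 / 20.986 = 0.7324.

0.7324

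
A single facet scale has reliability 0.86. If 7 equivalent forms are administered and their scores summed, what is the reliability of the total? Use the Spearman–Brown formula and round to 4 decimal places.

0.9773

ρ_k = kρ / (1 + (k−1)ρ) = 7·0.86 / (1 + 6·0.86) = 6.020 / 6.160 = 0.9773.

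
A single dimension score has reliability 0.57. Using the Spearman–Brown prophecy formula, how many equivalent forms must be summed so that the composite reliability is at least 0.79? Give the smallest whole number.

k ≥ ρ*(1−ρ₁)/(ρ₁(1−ρ*)) = 0.79·0.43 / (0.57·0.21) = 2.838.
Smallest integer k = 3.

3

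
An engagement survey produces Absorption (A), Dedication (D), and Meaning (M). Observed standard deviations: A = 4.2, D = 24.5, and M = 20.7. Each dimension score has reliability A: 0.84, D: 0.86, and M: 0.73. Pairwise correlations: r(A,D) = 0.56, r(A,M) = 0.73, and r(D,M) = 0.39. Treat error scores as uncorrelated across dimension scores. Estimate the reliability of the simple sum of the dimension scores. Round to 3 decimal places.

Var(A+D+M) = 4.2² + 24.5² + 20.7² + 2·[4.2·24.5·0.56 + 4.2·20.7·0.73 + 24.5·20.7·0.39] = 1046.38 + 637.757 = 1684.14.
Under uncorrelated errors the observed covariances equal the true-score covariances, so only the own-variance terms attenuate.
True-score variance = [4.2²·0.84 + 24.5²·0.86 + 20.7²·0.73] + 637.757 = 843.83 + 637.757 = 1481.59.
Reliability = 1481.59 / 1684.14 = 0.880.

0.880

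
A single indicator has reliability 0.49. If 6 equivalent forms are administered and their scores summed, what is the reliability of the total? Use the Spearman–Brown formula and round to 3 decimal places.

ρ_k = kρ / (1 + (k−1)ρ) = 6·0.49 / (1 + 5·0.49) = 2.940 / 3.450 = 0.852.

0.852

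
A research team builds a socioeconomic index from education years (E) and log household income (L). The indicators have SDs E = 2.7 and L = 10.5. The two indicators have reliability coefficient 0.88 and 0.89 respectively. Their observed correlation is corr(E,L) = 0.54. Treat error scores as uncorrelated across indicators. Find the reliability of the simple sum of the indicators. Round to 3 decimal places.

Var(E+L) = 2.7² + 10.5² + 2·[2.7·10.5·0.54] = 117.54 + 30.618 = 148.158.
Because errors are independent across components, Cov(Tᵢ,Tⱼ) = Cov(Xᵢ,Xⱼ); the off-diagonal part of the true-score variance is the same as above.
True-score variance = [2.7²·0.88 + 10.5²·0.89] + 30.618 = 104.538 + 30.618 = 135.156.
Reliability = 135.156 / 148.158 = 0.912.

0.912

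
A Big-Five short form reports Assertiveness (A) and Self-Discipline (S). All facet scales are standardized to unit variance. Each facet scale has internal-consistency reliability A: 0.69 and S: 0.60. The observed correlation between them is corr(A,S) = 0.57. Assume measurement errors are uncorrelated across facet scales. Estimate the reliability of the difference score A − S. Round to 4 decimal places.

Var(A−S) = 1 + 1 − 2·0.57 = 2 − 1.14 = 0.86.
Under uncorrelated errors the observed covariances equal the true-score covariances, so only the own-variance terms attenuate.
True-score variance = [0.69 + 0.60] − 1.14 = 1.29 − 1.14 = 0.15.
Reliability = 0.15 / 0.86 = 0.1744.

0.1744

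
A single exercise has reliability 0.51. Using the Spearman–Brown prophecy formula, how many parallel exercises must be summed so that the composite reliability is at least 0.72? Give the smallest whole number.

k ≥ ρ*(1−ρ₁)/(ρ₁(1−ρ*)) = 0.72·0.49 / (0.51·0.28) = 2.471.
Smallest integer k = 3.

3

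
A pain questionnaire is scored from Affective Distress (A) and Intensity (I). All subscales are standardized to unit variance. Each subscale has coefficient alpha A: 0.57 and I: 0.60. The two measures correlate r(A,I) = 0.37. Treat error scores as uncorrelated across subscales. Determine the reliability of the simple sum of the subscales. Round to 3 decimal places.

0.697

Var(A+I) = 2 + 2·[0.37] = 2 + 0.74 = 2.74.
With uncorrelated errors the cross-covariances are all true-score covariance, so they carry over unchanged; only the diagonal terms shrink to ρᵢσᵢ².
True-score variance = [0.57 + 0.60] + 0.74 = 1.17 + 0.74 = 1.91.
Reliability = 1.91 / 2.74 = 0.697.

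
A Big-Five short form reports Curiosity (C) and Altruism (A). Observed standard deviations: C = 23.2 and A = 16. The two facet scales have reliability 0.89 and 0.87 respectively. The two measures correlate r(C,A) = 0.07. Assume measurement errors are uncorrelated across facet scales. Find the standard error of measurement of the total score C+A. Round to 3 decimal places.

Var(total) = 794.24 + 51.968 = 846.208.
True-score variance = 701.754 + 51.968 = 753.722, so reliability = 0.8907.
Error variance = 846.208 − 753.722 = 92.4864; SEM = √92.4864 = 9.617.

9.617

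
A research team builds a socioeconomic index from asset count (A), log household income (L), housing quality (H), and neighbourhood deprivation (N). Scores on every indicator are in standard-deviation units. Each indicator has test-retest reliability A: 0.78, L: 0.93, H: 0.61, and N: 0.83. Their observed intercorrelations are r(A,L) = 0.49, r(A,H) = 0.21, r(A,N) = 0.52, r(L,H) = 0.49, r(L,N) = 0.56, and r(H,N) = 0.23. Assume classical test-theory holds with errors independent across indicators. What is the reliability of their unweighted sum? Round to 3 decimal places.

Var(A+L+H+N) = 4 + 2·[0.49 + 0.21 + 0.52 + 0.49 + 0.56 + 0.23] = 4 + 5 = 9.
With uncorrelated errors the cross-covariances are all true-score covariance, so they carry over unchanged; only the diagonal terms shrink to ρᵢσᵢ².
True-score variance = [0.78 + 0.93 + 0.61 + 0.83] + 5 = 3.15 + 5 = 8.15.
Reliability = 8.15 / 9 = 0.906.

0.906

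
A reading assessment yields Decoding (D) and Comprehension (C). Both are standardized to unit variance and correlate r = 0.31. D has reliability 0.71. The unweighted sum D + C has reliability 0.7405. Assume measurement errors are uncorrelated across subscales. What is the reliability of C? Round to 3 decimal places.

0.610

Var(D+C) = 2 + 2·0.31 = 2.620.
True-score variance = ρ_D + ρ_C + 2·0.31, so 0.7405 = (0.71 + ρ_C + 0.62) / 2.620.
ρ_C = 0.7405·2.620 − 0.71 − 0.62 = 0.610.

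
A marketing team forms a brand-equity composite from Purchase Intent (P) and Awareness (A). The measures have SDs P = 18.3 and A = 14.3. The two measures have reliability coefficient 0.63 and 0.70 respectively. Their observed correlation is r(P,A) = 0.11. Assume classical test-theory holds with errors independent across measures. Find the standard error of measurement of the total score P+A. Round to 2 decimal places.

13.61

Var(total) = 539.38 + 57.5718 = 596.952.
True-score variance = 354.124 + 57.5718 = 411.696, so reliability = 0.6897.
Error variance = 596.952 − 411.696 = 185.256; SEM = √185.256 = 13.61.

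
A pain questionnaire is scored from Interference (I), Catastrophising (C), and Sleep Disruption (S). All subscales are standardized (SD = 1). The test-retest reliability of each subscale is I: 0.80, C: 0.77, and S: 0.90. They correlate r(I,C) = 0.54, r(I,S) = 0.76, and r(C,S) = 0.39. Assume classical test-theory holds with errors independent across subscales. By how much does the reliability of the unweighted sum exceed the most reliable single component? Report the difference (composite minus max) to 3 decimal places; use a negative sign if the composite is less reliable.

0.017

Var(sum) = 3 + 3.38 = 6.38; true-score variance = 2.47 + 3.38 = 5.85; composite reliability = 0.9169.
Max component reliability = 0.9000.
Difference = 0.9169 − 0.9000 = 0.017.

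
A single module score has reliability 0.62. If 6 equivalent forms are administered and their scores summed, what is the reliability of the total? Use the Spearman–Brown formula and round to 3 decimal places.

ρ_k = kρ / (1 + (k−1)ρ) = 6·0.62 / (1 + 5·0.62) = 3.720 / 4.100 = 0.907.

0.907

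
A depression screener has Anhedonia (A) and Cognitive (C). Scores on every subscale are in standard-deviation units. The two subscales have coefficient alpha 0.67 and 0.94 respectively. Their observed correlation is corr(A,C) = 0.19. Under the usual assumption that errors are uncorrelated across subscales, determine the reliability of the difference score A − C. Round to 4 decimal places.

Var(A−C) = 1 + 1 − 2·0.19 = 2 − 0.38 = 1.62.
With uncorrelated errors the cross-covariances are all true-score covariance, so they carry over unchanged; only the diagonal terms shrink to ρᵢσᵢ².
True-score variance = [0.67 + 0.94] − 0.38 = 1.61 − 0.38 = 1.23.
Reliability = 1.23 / 1.62 = 0.7593.

0.7593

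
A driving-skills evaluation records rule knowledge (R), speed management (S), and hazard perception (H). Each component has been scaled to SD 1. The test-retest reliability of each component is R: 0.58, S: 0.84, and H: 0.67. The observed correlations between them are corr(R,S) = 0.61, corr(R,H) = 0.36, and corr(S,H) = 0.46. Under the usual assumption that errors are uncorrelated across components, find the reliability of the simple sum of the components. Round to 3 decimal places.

0.845

Var(R+S+H) = 3 + 2·[0.61 + 0.36 + 0.46] = 3 + 2.86 = 5.86.
Because errors are independent across components, Cov(Tᵢ,Tⱼ) = Cov(Xᵢ,Xⱼ); the off-diagonal part of the true-score variance is the same as above.
True-score variance = [0.58 + 0.84 + 0.67] + 2.86 = 2.09 + 2.86 = 4.95.
Reliability = 4.95 / 5.86 = 0.845.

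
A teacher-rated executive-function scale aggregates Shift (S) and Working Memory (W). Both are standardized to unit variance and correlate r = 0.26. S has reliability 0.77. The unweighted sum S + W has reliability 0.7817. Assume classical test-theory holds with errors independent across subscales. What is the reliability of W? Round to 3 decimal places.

Var(S+W) = 2 + 2·0.26 = 2.520.
True-score variance = ρ_S + ρ_W + 2·0.26, so 0.7817 = (0.77 + ρ_W + 0.52) / 2.520.
ρ_W = 0.7817·2.520 − 0.77 − 0.52 = 0.680.

0.680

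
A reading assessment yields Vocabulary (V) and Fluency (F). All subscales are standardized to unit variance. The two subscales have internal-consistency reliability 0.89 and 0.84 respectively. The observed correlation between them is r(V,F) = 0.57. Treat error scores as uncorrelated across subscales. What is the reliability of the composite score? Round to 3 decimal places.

0.914

Var(V+F) = 2 + 2·[0.57] = 2 + 1.14 = 3.14.
With uncorrelated errors the cross-covariances are all true-score covariance, so they carry over unchanged; only the diagonal terms shrink to ρᵢσᵢ².
True-score variance = [0.89 + 0.84] + 1.14 = 1.73 + 1.14 = 2.87.
Reliability = 2.87 / 3.14 = 0.914.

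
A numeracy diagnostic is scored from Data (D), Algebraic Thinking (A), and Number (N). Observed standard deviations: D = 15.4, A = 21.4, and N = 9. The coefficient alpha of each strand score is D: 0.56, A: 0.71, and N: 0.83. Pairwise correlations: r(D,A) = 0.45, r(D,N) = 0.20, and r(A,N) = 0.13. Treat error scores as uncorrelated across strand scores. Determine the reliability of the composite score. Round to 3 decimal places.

Var(D+A+N) = 15.4² + 21.4² + 9² + 2·[15.4·21.4·0.45 + 15.4·9·0.20 + 21.4·9·0.13] = 776.12 + 402.12 = 1178.24.
Because errors are independent across components, Cov(Tᵢ,Tⱼ) = Cov(Xᵢ,Xⱼ); the off-diagonal part of the true-score variance is the same as above.
True-score variance = [15.4²·0.56 + 21.4²·0.71 + 9²·0.83] + 402.12 = 525.191 + 402.12 = 927.311.
Reliability = 927.311 / 1178.24 = 0.787.

0.787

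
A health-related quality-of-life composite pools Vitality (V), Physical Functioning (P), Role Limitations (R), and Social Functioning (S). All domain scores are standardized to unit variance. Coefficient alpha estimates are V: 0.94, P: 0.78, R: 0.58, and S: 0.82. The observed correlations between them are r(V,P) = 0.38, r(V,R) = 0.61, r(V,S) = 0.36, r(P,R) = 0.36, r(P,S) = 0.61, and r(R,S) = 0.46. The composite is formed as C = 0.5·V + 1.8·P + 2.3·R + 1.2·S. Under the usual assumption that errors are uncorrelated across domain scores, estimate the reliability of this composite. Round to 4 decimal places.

Var(C) = 0.5² + 1.8² + 2.3² + 1.2² + 2·[0.9·0.38 + 1.15·0.61 + 0.6·0.36 + 4.14·0.36 + 2.16·0.61 + 2.76·0.46] = 10.22 + 10.6742 = 20.8942.
Because errors are independent across components, Cov(Tᵢ,Tⱼ) = Cov(Xᵢ,Xⱼ); the off-diagonal part of the true-score variance is the same as above.
True-score variance = [0.5²·0.94 + 1.8²·0.78 + 2.3²·0.58 + 1.2²·0.82] + 10.6742 = 7.0112 + 10.6742 = 17.6854.
Reliability = 17.6854 / 20.8942 = 0.8464.

0.8464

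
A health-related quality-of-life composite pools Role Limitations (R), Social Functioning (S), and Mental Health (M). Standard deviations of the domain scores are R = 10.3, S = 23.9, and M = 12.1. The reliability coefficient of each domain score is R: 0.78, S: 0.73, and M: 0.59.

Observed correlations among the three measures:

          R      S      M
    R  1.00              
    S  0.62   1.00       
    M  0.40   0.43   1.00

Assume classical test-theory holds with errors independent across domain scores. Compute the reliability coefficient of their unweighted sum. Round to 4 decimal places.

Var(R+S+M) = 10.3² + 23.9² + 12.1² + 2·[10.3·23.9·0.62 + 10.3·12.1·0.40 + 23.9·12.1·0.43] = 823.71 + 653.658 = 1477.37.
Because errors are independent across components, Cov(Tᵢ,Tⱼ) = Cov(Xᵢ,Xⱼ); the off-diagonal part of the true-score variance is the same as above.
True-score variance = [10.3²·0.78 + 23.9²·0.73 + 12.1²·0.59] + 653.658 = 586.115 + 653.658 = 1239.77.
Reliability = 1239.77 / 1477.37 = 0.8392.

0.8392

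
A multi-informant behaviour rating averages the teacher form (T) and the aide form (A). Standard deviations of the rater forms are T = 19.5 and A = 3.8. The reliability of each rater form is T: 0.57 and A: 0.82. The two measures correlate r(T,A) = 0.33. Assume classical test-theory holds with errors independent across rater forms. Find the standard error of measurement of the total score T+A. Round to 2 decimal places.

12.89

Var(total) = 394.69 + 48.906 = 443.596.
True-score variance = 228.583 + 48.906 = 277.489, so reliability = 0.6255.
Error variance = 443.596 − 277.489 = 166.107; SEM = √166.107 = 12.89.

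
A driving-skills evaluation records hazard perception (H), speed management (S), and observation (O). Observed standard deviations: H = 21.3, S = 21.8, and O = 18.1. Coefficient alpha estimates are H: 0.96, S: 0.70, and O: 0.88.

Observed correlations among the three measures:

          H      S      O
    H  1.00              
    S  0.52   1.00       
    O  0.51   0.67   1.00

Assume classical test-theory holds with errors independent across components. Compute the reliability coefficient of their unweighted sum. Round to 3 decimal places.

0.925

Var(H+S+O) = 21.3² + 21.8² + 18.1² + 2·[21.3·21.8·0.52 + 21.3·18.1·0.51 + 21.8·18.1·0.67] = 1256.54 + 1404.89 = 2661.43.
Under uncorrelated errors the observed covariances equal the true-score covariances, so only the own-variance terms attenuate.
True-score variance = [21.3²·0.96 + 21.8²·0.70 + 18.1²·0.88] + 1404.89 = 1056.51 + 1404.89 = 2461.4.
Reliability = 2461.4 / 2661.43 = 0.925.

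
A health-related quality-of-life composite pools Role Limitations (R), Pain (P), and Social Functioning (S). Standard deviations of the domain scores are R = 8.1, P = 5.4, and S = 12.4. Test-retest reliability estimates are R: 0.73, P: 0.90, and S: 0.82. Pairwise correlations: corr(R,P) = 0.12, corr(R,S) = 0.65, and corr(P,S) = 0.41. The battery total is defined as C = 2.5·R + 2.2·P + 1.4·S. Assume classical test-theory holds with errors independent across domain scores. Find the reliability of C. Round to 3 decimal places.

0.883

Var(C) = 2.5²·8.1² + 2.2²·5.4² + 1.4²·12.4² + 2·[5.5·8.1·5.4·0.12 + 3.5·8.1·12.4·0.65 + 3.08·5.4·12.4·0.41] = 852.567 + 683.853 = 1536.42.
Under uncorrelated errors the observed covariances equal the true-score covariances, so only the own-variance terms attenuate.
True-score variance = [2.5²·8.1²·0.73 + 2.2²·5.4²·0.90 + 1.4²·12.4²·0.82] + 683.853 = 673.49 + 683.853 = 1357.34.
Reliability = 1357.34 / 1536.42 = 0.883.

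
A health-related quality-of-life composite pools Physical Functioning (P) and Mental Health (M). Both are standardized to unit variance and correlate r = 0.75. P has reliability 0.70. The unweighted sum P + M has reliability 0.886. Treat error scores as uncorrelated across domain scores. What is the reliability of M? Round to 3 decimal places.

Var(P+M) = 2 + 2·0.75 = 3.500.
True-score variance = ρ_P + ρ_M + 2·0.75, so 0.886 = (0.70 + ρ_M + 1.50) / 3.500.
ρ_M = 0.886·3.500 − 0.70 − 1.50 = 0.901.

0.901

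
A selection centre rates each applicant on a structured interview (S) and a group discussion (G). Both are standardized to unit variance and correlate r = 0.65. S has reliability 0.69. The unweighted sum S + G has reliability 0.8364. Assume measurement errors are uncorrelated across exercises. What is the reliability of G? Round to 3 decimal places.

0.770

Var(S+G) = 2 + 2·0.65 = 3.300.
True-score variance = ρ_S + ρ_G + 2·0.65, so 0.8364 = (0.69 + ρ_G + 1.30) / 3.300.
ρ_G = 0.8364·3.300 − 0.69 − 1.30 = 0.770.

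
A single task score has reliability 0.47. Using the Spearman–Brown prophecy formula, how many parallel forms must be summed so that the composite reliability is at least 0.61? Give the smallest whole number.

k ≥ ρ*(1−ρ₁)/(ρ₁(1−ρ*)) = 0.61·0.53 / (0.47·0.39) = 1.764.
Smallest integer k = 2.

2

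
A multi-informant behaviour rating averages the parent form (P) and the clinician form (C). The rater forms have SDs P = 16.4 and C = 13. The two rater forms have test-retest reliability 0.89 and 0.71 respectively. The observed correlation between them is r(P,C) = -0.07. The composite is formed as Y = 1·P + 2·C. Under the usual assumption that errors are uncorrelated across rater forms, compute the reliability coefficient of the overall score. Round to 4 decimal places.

0.7451

Var(Y) = 16.4² + 2²·13² + 2·[2·16.4·13·(-0.07)] = 944.96 − 59.696 = 885.264.
Under uncorrelated errors the observed covariances equal the true-score covariances, so only the own-variance terms attenuate.
True-score variance = [16.4²·0.89 + 2²·13²·0.71] − 59.696 = 719.334 − 59.696 = 659.638.
Reliability = 659.638 / 885.264 = 0.7451.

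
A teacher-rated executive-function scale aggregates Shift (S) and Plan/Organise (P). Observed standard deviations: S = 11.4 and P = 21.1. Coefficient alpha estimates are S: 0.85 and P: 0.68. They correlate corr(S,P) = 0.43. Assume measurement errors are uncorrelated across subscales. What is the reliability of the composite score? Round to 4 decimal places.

Var(S+P) = 11.4² + 21.1² + 2·[11.4·21.1·0.43] = 575.17 + 206.864 = 782.034.
Under uncorrelated errors the observed covariances equal the true-score covariances, so only the own-variance terms attenuate.
True-score variance = [11.4²·0.85 + 21.1²·0.68] + 206.864 = 413.209 + 206.864 = 620.073.
Reliability = 620.073 / 782.034 = 0.7929.

0.7929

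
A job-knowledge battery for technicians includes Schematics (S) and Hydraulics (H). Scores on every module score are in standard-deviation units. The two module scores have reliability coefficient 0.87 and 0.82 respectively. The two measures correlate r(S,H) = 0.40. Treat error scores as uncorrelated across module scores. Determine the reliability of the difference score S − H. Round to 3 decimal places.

Var(S−H) = 1 + 1 − 2·0.40 = 2 − 0.8 = 1.2.
Because errors are independent across components, Cov(Tᵢ,Tⱼ) = Cov(Xᵢ,Xⱼ); the off-diagonal part of the true-score variance is the same as above.
True-score variance = [0.87 + 0.82] − 0.8 = 1.69 − 0.8 = 0.89.
Reliability = 0.89 / 1.2 = 0.742.

0.742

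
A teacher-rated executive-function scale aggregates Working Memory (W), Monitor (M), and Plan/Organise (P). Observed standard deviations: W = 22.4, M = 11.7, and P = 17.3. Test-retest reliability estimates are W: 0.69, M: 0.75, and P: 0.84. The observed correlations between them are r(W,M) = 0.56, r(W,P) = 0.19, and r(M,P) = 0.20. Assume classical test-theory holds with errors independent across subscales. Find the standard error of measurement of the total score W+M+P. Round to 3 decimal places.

15.416

Var(total) = 937.94 + 521.751 = 1459.69.
True-score variance = 700.285 + 521.751 = 1222.04, so reliability = 0.8372.
Error variance = 1459.69 − 1222.04 = 237.654; SEM = √237.654 = 15.416.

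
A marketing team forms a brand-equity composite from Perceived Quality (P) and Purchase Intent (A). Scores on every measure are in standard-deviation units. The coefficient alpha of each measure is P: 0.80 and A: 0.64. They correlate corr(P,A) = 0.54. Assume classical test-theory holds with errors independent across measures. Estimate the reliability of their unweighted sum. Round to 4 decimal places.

0.8182

Var(P+A) = 2 + 2·[0.54] = 2 + 1.08 = 3.08.
Because errors are independent across components, Cov(Tᵢ,Tⱼ) = Cov(Xᵢ,Xⱼ); the off-diagonal part of the true-score variance is the same as above.
True-score variance = [0.80 + 0.64] + 1.08 = 1.44 + 1.08 = 2.52.
Reliability = 2.52 / 3.08 = 0.8182.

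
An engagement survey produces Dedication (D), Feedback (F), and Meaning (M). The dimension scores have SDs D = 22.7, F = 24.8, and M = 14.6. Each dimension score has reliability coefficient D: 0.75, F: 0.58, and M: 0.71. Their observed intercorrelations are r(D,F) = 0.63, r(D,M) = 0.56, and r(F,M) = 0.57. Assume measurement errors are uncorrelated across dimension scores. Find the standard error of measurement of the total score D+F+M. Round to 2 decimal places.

Var(total) = 1343.49 + 1493.29 = 2836.78.
True-score variance = 894.534 + 1493.29 = 2387.83, so reliability = 0.8417.
Error variance = 2836.78 − 2387.83 = 448.956; SEM = √448.956 = 21.19.

21.19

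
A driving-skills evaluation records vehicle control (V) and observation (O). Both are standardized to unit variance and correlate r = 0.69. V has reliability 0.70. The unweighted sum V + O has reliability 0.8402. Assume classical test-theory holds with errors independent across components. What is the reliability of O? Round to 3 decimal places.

0.760

Var(V+O) = 2 + 2·0.69 = 3.380.
True-score variance = ρ_V + ρ_O + 2·0.69, so 0.8402 = (0.70 + ρ_O + 1.38) / 3.380.
ρ_O = 0.8402·3.380 − 0.70 − 1.38 = 0.760.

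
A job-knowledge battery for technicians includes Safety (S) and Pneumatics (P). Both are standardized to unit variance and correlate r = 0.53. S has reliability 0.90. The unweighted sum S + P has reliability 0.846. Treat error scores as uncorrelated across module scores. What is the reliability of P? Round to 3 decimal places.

Var(S+P) = 2 + 2·0.53 = 3.060.
True-score variance = ρ_S + ρ_P + 2·0.53, so 0.846 = (0.90 + ρ_P + 1.06) / 3.060.
ρ_P = 0.846·3.060 − 0.90 − 1.06 = 0.629.

0.629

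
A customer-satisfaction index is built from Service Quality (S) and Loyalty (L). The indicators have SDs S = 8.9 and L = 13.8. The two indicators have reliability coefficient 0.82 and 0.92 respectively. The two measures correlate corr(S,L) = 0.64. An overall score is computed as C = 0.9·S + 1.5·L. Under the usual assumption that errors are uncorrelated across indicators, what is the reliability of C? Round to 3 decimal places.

0.935

Var(C) = 0.9²·8.9² + 1.5²·13.8² + 2·[1.35·8.9·13.8·0.64] = 492.65 + 212.233 = 704.883.
Because errors are independent across components, Cov(Tᵢ,Tⱼ) = Cov(Xᵢ,Xⱼ); the off-diagonal part of the true-score variance is the same as above.
True-score variance = [0.9²·8.9²·0.82 + 1.5²·13.8²·0.92] + 212.233 = 446.822 + 212.233 = 659.055.
Reliability = 659.055 / 704.883 = 0.935.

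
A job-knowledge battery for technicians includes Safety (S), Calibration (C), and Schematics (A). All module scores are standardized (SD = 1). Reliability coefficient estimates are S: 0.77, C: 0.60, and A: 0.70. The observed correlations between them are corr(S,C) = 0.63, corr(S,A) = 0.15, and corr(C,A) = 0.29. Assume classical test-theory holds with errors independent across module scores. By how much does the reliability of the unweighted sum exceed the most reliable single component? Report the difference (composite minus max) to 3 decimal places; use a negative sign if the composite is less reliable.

0.049

Var(sum) = 3 + 2.14 = 5.14; true-score variance = 2.07 + 2.14 = 4.21; composite reliability = 0.8191.
Max component reliability = 0.7700.
Difference = 0.8191 − 0.7700 = 0.049.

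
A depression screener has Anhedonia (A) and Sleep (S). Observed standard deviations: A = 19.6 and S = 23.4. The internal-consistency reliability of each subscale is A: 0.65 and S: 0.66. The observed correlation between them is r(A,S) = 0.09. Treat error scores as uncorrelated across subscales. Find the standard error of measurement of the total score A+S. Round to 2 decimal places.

17.91

Var(total) = 931.72 + 82.5552 = 1014.28.
True-score variance = 611.094 + 82.5552 = 693.649, so reliability = 0.6839.
Error variance = 1014.28 − 693.649 = 320.626; SEM = √320.626 = 17.91.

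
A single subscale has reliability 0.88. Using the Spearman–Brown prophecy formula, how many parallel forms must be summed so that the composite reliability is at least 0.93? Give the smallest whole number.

k ≥ ρ*(1−ρ₁)/(ρ₁(1−ρ*)) = 0.93·0.12 / (0.88·0.07) = 1.812.
Smallest integer k = 2.

2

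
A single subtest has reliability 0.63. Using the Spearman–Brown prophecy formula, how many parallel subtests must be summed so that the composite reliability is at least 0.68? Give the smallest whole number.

2

k ≥ ρ*(1−ρ₁)/(ρ₁(1−ρ*)) = 0.68·0.37 / (0.63·0.32) = 1.248.
Smallest integer k = 2.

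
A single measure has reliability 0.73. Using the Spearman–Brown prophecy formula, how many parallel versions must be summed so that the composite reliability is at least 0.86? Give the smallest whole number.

3

k ≥ ρ*(1−ρ₁)/(ρ₁(1−ρ*)) = 0.86·0.27 / (0.73·0.14) = 2.272.
Smallest integer k = 3.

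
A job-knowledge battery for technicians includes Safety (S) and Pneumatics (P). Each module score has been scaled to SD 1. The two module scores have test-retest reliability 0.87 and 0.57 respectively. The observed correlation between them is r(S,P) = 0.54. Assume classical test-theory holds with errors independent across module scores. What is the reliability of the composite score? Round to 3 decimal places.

Var(S+P) = 2 + 2·[0.54] = 2 + 1.08 = 3.08.
Under uncorrelated errors the observed covariances equal the true-score covariances, so only the own-variance terms attenuate.
True-score variance = [0.87 + 0.57] + 1.08 = 1.44 + 1.08 = 2.52.
Reliability = 2.52 / 3.08 = 0.818.

0.818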